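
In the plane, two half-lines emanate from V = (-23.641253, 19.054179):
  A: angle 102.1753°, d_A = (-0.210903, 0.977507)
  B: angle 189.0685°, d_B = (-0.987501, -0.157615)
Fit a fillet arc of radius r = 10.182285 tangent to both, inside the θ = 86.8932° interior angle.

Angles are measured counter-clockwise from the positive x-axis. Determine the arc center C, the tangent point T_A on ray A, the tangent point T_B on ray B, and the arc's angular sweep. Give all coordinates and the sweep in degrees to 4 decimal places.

center=(-35.8617,27.4148) T_A=(-25.9085,29.5623) T_B=(-34.2568,17.3598) sweep=93.1068

bisector direction at 145.6219° = (-0.825329,0.564652)
center distance |VC| = r/sin(θ/2) = 10.182285/sin(43.4466°) = 14.806758
C = V + |VC|·bis = (-35.8617,27.4148)
T_A = V + ((C−V)·d_A)·d_A = V + 10.7499·d_A = (-25.9085,29.5623)
T_B = V + ((C−V)·d_B)·d_B = V + 10.7499·d_B = (-34.2568,17.3598)
sweep = 180° − θ = 93.1068°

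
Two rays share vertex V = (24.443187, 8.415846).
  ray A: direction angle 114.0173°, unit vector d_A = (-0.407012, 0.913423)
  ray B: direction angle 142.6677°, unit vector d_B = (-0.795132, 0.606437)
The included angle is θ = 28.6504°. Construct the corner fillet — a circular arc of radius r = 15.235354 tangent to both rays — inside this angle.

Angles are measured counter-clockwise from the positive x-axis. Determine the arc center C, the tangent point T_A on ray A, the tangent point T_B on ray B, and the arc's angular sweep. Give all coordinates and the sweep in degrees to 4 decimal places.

bisector direction at 128.3425° = (-0.620361,0.784316)
center distance |VC| = r/sin(θ/2) = 15.235354/sin(14.3252°) = 61.575599
C = V + |VC|·bis = (-13.7559,56.7106)
T_A = V + ((C−V)·d_A)·d_A = V + 59.6610·d_A = (0.1604,62.9116)
T_B = V + ((C−V)·d_B)·d_B = V + 59.6610·d_B = (-22.9952,44.5965)
sweep = 180° − θ = 151.3496°

center=(-13.7559,56.7106) T_A=(0.1604,62.9116) T_B=(-22.9952,44.5965) sweep=151.3496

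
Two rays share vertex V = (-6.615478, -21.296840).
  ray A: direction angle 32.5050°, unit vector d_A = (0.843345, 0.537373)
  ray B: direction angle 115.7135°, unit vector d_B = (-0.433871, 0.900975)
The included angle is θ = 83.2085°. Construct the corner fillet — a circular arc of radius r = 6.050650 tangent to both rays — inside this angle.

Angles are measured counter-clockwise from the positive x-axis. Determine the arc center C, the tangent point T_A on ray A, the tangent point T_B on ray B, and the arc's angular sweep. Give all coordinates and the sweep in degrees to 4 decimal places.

center=(-4.1204,-12.5324) T_A=(-0.8689,-17.6352) T_B=(-9.5719,-15.1576) sweep=96.7915

bisector direction at 74.1093° = (0.273804,0.961786)
center distance |VC| = r/sin(θ/2) = 6.050650/sin(41.6043°) = 9.112676
C = V + |VC|·bis = (-4.1204,-12.5324)
T_A = V + ((C−V)·d_A)·d_A = V + 6.8140·d_A = (-0.8689,-17.6352)
T_B = V + ((C−V)·d_B)·d_B = V + 6.8140·d_B = (-9.5719,-15.1576)
sweep = 180° − θ = 96.7915°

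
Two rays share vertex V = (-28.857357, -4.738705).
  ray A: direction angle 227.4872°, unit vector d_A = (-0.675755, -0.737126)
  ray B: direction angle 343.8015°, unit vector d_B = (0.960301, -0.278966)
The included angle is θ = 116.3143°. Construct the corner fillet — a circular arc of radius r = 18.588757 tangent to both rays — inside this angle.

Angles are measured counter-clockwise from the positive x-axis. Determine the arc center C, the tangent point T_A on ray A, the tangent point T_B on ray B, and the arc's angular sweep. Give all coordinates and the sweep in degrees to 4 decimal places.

center=(-22.9565,-25.8101) T_A=(-36.6588,-13.2487) T_B=(-17.7709,-7.9593) sweep=63.6857

bisector direction at 285.6443° = (0.269665,-0.962954)
center distance |VC| = r/sin(θ/2) = 18.588757/sin(58.1572°) = 21.882040
C = V + |VC|·bis = (-22.9565,-25.8101)
T_A = V + ((C−V)·d_A)·d_A = V + 11.5448·d_A = (-36.6588,-13.2487)
T_B = V + ((C−V)·d_B)·d_B = V + 11.5448·d_B = (-17.7709,-7.9593)
sweep = 180° − θ = 63.6857°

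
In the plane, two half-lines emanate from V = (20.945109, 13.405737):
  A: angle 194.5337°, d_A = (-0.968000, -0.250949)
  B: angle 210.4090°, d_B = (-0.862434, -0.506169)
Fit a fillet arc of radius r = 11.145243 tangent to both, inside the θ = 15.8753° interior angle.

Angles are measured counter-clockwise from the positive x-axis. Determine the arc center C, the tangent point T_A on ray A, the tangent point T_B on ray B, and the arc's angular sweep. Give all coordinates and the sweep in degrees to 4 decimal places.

bisector direction at 202.4714° = (-0.924071,-0.382221)
center distance |VC| = r/sin(θ/2) = 11.145243/sin(7.9376°) = 80.706840
C = V + |VC|·bis = (-53.6337,-17.4421)
T_A = V + ((C−V)·d_A)·d_A = V + 79.9336·d_A = (-56.4306,-6.6535)
T_B = V + ((C−V)·d_B)·d_B = V + 79.9336·d_B = (-47.9923,-27.0542)
sweep = 180° − θ = 164.1247°

center=(-53.6337,-17.4421) T_A=(-56.4306,-6.6535) T_B=(-47.9923,-27.0542) sweep=164.1247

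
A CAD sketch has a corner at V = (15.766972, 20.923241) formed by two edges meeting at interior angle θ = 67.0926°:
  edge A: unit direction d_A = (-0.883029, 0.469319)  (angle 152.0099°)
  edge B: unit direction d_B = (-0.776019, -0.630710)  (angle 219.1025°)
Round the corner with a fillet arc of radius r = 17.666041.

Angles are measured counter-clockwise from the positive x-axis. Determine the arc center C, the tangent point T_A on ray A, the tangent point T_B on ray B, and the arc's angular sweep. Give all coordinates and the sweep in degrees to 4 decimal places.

center=(-16.0512,17.8280) T_A=(-7.7602,33.4276) T_B=(-4.9090,4.1188) sweep=112.9074

bisector direction at 185.5562° = (-0.995302,-0.096822)
center distance |VC| = r/sin(θ/2) = 17.666041/sin(33.5463°) = 31.968332
C = V + |VC|·bis = (-16.0512,17.8280)
T_A = V + ((C−V)·d_A)·d_A = V + 26.6437·d_A = (-7.7602,33.4276)
T_B = V + ((C−V)·d_B)·d_B = V + 26.6437·d_B = (-4.9090,4.1188)
sweep = 180° − θ = 112.9074°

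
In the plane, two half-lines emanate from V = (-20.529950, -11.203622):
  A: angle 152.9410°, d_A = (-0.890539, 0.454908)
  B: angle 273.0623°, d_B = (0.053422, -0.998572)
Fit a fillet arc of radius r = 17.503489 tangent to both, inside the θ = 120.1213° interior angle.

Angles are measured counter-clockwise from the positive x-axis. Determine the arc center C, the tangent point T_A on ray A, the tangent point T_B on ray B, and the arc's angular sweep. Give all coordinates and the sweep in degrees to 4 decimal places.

center=(-37.4699,-22.2052) T_A=(-29.5074,-6.6177) T_B=(-19.9914,-21.2702) sweep=59.8787

bisector direction at 213.0017° = (-0.838655,-0.544663)
center distance |VC| = r/sin(θ/2) = 17.503489/sin(60.0607°) = 20.198955
C = V + |VC|·bis = (-37.4699,-22.2052)
T_A = V + ((C−V)·d_A)·d_A = V + 10.0810·d_A = (-29.5074,-6.6177)
T_B = V + ((C−V)·d_B)·d_B = V + 10.0810·d_B = (-19.9914,-21.2702)
sweep = 180° − θ = 59.8787°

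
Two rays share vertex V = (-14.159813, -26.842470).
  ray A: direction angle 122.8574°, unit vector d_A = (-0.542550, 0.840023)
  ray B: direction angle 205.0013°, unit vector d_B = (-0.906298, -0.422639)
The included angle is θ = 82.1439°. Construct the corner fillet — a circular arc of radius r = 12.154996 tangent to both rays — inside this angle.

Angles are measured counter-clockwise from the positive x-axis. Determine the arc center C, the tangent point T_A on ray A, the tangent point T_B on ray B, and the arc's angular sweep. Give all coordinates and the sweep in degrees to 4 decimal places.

center=(-31.9374,-21.7211) T_A=(-21.7269,-15.1264) T_B=(-26.8002,-32.7371) sweep=97.8561

bisector direction at 163.9293° = (-0.960921,0.276822)
center distance |VC| = r/sin(θ/2) = 12.154996/sin(41.0720°) = 18.500579
C = V + |VC|·bis = (-31.9374,-21.7211)
T_A = V + ((C−V)·d_A)·d_A = V + 13.9473·d_A = (-21.7269,-15.1264)
T_B = V + ((C−V)·d_B)·d_B = V + 13.9473·d_B = (-26.8002,-32.7371)
sweep = 180° − θ = 97.8561°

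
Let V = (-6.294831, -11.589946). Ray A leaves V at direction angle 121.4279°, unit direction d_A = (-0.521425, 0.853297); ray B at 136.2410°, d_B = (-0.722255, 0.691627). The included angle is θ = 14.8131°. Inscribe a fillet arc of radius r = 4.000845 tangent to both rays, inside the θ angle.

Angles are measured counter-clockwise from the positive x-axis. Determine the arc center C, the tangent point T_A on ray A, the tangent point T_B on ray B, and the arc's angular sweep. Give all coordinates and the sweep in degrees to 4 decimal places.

bisector direction at 128.8344° = (-0.627072,0.778961)
center distance |VC| = r/sin(θ/2) = 4.000845/sin(7.4066°) = 31.036205
C = V + |VC|·bis = (-25.7568,12.5860)
T_A = V + ((C−V)·d_A)·d_A = V + 30.7773·d_A = (-22.3429,14.6722)
T_B = V + ((C−V)·d_B)·d_B = V + 30.7773·d_B = (-28.5239,9.6964)
sweep = 180° − θ = 165.1869°

center=(-25.7568,12.5860) T_A=(-22.3429,14.6722) T_B=(-28.5239,9.6964) sweep=165.1869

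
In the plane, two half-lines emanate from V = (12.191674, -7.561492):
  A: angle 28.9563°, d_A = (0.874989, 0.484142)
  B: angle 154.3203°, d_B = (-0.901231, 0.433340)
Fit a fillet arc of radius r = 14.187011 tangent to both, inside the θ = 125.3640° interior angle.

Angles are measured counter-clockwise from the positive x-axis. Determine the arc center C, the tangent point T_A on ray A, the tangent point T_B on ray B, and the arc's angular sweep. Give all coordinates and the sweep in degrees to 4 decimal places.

bisector direction at 91.6383° = (-0.028590,0.999591)
center distance |VC| = r/sin(θ/2) = 14.187011/sin(62.6820°) = 15.967857
C = V + |VC|·bis = (11.7352,8.3998)
T_A = V + ((C−V)·d_A)·d_A = V + 7.3281·d_A = (18.6037,-4.0136)
T_B = V + ((C−V)·d_B)·d_B = V + 7.3281·d_B = (5.5874,-4.3859)
sweep = 180° − θ = 54.6360°

center=(11.7352,8.3998) T_A=(18.6037,-4.0136) T_B=(5.5874,-4.3859) sweep=54.6360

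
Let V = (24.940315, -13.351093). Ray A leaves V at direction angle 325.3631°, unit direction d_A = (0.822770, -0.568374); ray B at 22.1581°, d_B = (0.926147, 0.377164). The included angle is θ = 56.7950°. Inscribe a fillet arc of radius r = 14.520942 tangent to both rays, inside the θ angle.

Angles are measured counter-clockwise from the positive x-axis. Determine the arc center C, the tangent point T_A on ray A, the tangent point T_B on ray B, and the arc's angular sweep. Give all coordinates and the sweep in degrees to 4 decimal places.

center=(55.2922,-16.6695) T_A=(47.0389,-28.6169) T_B=(49.8154,-3.2210) sweep=123.2050

bisector direction at 353.7606° = (0.994076,-0.108683)
center distance |VC| = r/sin(θ/2) = 14.520942/sin(28.3975°) = 30.532748
C = V + |VC|·bis = (55.2922,-16.6695)
T_A = V + ((C−V)·d_A)·d_A = V + 26.8587·d_A = (47.0389,-28.6169)
T_B = V + ((C−V)·d_B)·d_B = V + 26.8587·d_B = (49.8154,-3.2210)
sweep = 180° − θ = 123.2050°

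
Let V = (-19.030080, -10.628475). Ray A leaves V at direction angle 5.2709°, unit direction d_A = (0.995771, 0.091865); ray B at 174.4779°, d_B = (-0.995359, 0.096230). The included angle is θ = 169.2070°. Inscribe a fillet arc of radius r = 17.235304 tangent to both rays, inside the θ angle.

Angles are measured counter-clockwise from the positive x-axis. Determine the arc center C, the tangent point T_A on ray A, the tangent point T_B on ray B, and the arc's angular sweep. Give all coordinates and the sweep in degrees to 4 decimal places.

bisector direction at 89.8744° = (0.002192,0.999998)
center distance |VC| = r/sin(θ/2) = 17.235304/sin(84.6035°) = 17.312036
C = V + |VC|·bis = (-18.9921,6.6835)
T_A = V + ((C−V)·d_A)·d_A = V + 1.6282·d_A = (-17.4088,-10.4789)
T_B = V + ((C−V)·d_B)·d_B = V + 1.6282·d_B = (-20.6507,-10.4718)
sweep = 180° − θ = 10.7930°

center=(-18.9921,6.6835) T_A=(-17.4088,-10.4789) T_B=(-20.6507,-10.4718) sweep=10.7930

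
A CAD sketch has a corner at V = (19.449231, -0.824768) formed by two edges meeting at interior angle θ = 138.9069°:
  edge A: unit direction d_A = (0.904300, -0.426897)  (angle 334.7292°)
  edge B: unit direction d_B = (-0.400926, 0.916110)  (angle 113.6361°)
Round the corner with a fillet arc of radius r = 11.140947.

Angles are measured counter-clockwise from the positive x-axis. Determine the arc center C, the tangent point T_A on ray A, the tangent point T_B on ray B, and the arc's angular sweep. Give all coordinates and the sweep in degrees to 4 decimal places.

center=(27.9814,7.4674) T_A=(23.2254,-2.6074) T_B=(17.7751,3.0007) sweep=41.0931

bisector direction at 44.1826° = (0.717122,0.696948)
center distance |VC| = r/sin(θ/2) = 11.140947/sin(69.4535°) = 11.897797
C = V + |VC|·bis = (27.9814,7.4674)
T_A = V + ((C−V)·d_A)·d_A = V + 4.1757·d_A = (23.2254,-2.6074)
T_B = V + ((C−V)·d_B)·d_B = V + 4.1757·d_B = (17.7751,3.0007)
sweep = 180° − θ = 41.0931°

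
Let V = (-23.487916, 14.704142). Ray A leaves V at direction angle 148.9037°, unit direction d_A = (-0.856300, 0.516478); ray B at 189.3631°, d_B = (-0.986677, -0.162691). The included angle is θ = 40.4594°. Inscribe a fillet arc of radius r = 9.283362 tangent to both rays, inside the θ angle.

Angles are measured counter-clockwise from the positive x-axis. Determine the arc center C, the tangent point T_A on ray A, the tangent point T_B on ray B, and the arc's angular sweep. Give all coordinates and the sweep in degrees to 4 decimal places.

center=(-49.8537,19.7655) T_A=(-45.0591,27.7148) T_B=(-48.3434,10.6058) sweep=139.5406

bisector direction at 169.1334° = (-0.982069,0.188523)
center distance |VC| = r/sin(θ/2) = 9.283362/sin(20.2297°) = 26.847237
C = V + |VC|·bis = (-49.8537,19.7655)
T_A = V + ((C−V)·d_A)·d_A = V + 25.1911·d_A = (-45.0591,27.7148)
T_B = V + ((C−V)·d_B)·d_B = V + 25.1911·d_B = (-48.3434,10.6058)
sweep = 180° − θ = 139.5406°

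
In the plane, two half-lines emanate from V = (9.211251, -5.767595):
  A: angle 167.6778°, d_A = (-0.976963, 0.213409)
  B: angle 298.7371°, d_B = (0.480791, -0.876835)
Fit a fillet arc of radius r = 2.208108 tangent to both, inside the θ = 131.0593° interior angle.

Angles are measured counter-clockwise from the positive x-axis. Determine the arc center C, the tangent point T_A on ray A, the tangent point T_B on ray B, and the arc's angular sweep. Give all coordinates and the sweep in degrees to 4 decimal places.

center=(7.7583,-7.7104) T_A=(8.2295,-5.5531) T_B=(9.6944,-6.6487) sweep=48.9407

bisector direction at 233.2075° = (-0.598919,-0.800809)
center distance |VC| = r/sin(θ/2) = 2.208108/sin(65.5297°) = 2.426024
C = V + |VC|·bis = (7.7583,-7.7104)
T_A = V + ((C−V)·d_A)·d_A = V + 1.0049·d_A = (8.2295,-5.5531)
T_B = V + ((C−V)·d_B)·d_B = V + 1.0049·d_B = (9.6944,-6.6487)
sweep = 180° − θ = 48.9407°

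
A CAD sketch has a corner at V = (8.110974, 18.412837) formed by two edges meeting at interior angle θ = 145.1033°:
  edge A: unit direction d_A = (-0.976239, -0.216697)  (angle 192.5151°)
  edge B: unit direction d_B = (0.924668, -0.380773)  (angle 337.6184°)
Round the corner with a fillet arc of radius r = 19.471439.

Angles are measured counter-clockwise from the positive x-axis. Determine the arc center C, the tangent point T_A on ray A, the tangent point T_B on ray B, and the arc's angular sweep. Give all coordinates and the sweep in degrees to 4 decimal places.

center=(6.3558,-1.9221) T_A=(2.1364,17.0866) T_B=(13.7700,16.0825) sweep=34.8967

bisector direction at 265.0667° = (-0.085995,-0.996296)
center distance |VC| = r/sin(θ/2) = 19.471439/sin(72.5516°) = 20.410578
C = V + |VC|·bis = (6.3558,-1.9221)
T_A = V + ((C−V)·d_A)·d_A = V + 6.1200·d_A = (2.1364,17.0866)
T_B = V + ((C−V)·d_B)·d_B = V + 6.1200·d_B = (13.7700,16.0825)
sweep = 180° − θ = 34.8967°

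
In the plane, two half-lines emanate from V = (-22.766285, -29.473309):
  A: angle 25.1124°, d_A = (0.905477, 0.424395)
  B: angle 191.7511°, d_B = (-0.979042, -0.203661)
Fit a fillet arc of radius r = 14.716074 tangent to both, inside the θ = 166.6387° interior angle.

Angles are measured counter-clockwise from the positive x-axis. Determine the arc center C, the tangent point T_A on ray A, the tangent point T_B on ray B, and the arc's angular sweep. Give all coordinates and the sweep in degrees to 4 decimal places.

bisector direction at 108.4318° = (-0.316175,0.948701)
center distance |VC| = r/sin(θ/2) = 14.716074/sin(83.3194°) = 14.816679
C = V + |VC|·bis = (-27.4509,-15.4167)
T_A = V + ((C−V)·d_A)·d_A = V + 1.7237·d_A = (-21.2055,-28.7418)
T_B = V + ((C−V)·d_B)·d_B = V + 1.7237·d_B = (-24.4539,-29.8244)
sweep = 180° − θ = 13.3613°

center=(-27.4509,-15.4167) T_A=(-21.2055,-28.7418) T_B=(-24.4539,-29.8244) sweep=13.3613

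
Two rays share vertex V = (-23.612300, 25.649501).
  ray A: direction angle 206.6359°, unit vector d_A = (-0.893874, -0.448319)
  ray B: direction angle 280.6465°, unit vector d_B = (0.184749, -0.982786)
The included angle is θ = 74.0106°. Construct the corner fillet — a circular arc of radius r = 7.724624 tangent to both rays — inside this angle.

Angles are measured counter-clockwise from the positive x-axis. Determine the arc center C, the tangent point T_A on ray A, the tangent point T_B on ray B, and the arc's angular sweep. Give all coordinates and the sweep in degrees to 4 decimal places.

center=(-29.3105,14.1499) T_A=(-32.7736,21.0547) T_B=(-21.7188,15.5770) sweep=105.9894

bisector direction at 243.6412° = (-0.443991,-0.896031)
center distance |VC| = r/sin(θ/2) = 7.724624/sin(37.0053°) = 12.833970
C = V + |VC|·bis = (-29.3105,14.1499)
T_A = V + ((C−V)·d_A)·d_A = V + 10.2489·d_A = (-32.7736,21.0547)
T_B = V + ((C−V)·d_B)·d_B = V + 10.2489·d_B = (-21.7188,15.5770)
sweep = 180° − θ = 105.9894°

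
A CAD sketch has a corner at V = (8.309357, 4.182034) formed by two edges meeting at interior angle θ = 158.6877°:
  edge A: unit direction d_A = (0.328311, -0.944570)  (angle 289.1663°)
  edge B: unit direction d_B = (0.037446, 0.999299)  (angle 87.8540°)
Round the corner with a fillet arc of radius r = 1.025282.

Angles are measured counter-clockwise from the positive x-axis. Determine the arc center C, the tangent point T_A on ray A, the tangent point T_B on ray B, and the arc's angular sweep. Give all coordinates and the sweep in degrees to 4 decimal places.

center=(9.3411,4.3364) T_A=(8.3727,3.9998) T_B=(8.3166,4.3748) sweep=21.3123

bisector direction at 8.5102° = (0.988990,0.147985)
center distance |VC| = r/sin(θ/2) = 1.025282/sin(79.3439°) = 1.043274
C = V + |VC|·bis = (9.3411,4.3364)
T_A = V + ((C−V)·d_A)·d_A = V + 0.1929·d_A = (8.3727,3.9998)
T_B = V + ((C−V)·d_B)·d_B = V + 0.1929·d_B = (8.3166,4.3748)
sweep = 180° − θ = 21.3123°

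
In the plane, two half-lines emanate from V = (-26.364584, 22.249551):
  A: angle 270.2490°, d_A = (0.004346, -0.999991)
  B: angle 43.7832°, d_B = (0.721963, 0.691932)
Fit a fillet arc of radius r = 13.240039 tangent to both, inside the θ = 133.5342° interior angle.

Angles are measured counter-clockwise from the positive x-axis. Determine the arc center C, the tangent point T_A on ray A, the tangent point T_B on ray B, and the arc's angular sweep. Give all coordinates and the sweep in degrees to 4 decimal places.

center=(-13.1000,16.6235) T_A=(-26.3399,16.5659) T_B=(-22.2612,26.1823) sweep=46.4658

bisector direction at 337.0161° = (0.920615,-0.390472)
center distance |VC| = r/sin(θ/2) = 13.240039/sin(66.7671°) = 14.408434
C = V + |VC|·bis = (-13.1000,16.6235)
T_A = V + ((C−V)·d_A)·d_A = V + 5.6837·d_A = (-26.3399,16.5659)
T_B = V + ((C−V)·d_B)·d_B = V + 5.6837·d_B = (-22.2612,26.1823)
sweep = 180° − θ = 46.4658°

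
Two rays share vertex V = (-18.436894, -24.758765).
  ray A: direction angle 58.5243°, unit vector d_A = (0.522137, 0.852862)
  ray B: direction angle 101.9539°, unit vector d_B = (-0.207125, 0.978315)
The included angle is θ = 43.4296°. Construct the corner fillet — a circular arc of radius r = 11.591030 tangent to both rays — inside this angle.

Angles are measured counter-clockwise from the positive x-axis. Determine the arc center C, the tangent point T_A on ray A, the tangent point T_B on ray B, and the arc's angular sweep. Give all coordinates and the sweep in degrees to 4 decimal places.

bisector direction at 80.2391° = (0.169537,0.985524)
center distance |VC| = r/sin(θ/2) = 11.591030/sin(21.7148°) = 31.328230
C = V + |VC|·bis = (-13.1256,6.1160)
T_A = V + ((C−V)·d_A)·d_A = V + 29.1051·d_A = (-3.2401,0.0638)
T_B = V + ((C−V)·d_B)·d_B = V + 29.1051·d_B = (-24.4653,3.7152)
sweep = 180° − θ = 136.5704°

center=(-13.1256,6.1160) T_A=(-3.2401,0.0638) T_B=(-24.4653,3.7152) sweep=136.5704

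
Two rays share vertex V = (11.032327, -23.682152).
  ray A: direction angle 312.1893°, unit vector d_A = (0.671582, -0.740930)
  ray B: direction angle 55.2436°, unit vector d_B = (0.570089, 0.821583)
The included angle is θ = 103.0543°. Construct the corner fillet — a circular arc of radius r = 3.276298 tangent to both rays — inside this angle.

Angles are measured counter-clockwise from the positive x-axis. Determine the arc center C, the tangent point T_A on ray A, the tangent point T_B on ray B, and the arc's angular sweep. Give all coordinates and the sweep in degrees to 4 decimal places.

bisector direction at 3.7164° = (0.997897,0.064819)
center distance |VC| = r/sin(θ/2) = 3.276298/sin(51.5271°) = 4.184807
C = V + |VC|·bis = (15.2083,-23.4109)
T_A = V + ((C−V)·d_A)·d_A = V + 2.6036·d_A = (12.7808,-25.6112)
T_B = V + ((C−V)·d_B)·d_B = V + 2.6036·d_B = (12.5166,-21.5431)
sweep = 180° − θ = 76.9457°

center=(15.2083,-23.4109) T_A=(12.7808,-25.6112) T_B=(12.5166,-21.5431) sweep=76.9457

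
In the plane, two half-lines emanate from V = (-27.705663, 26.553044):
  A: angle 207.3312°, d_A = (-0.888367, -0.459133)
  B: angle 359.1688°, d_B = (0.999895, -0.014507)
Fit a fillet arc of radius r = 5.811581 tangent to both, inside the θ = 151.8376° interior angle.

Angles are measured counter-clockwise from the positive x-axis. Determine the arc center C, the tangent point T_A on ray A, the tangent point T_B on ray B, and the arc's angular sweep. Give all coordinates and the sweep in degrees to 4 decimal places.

center=(-26.3324,20.7209) T_A=(-29.0007,25.8837) T_B=(-26.2481,26.5319) sweep=28.1624

bisector direction at 283.2500° = (0.229200,-0.973379)
center distance |VC| = r/sin(θ/2) = 5.811581/sin(75.9188°) = 5.991618
C = V + |VC|·bis = (-26.3324,20.7209)
T_A = V + ((C−V)·d_A)·d_A = V + 1.4577·d_A = (-29.0007,25.8837)
T_B = V + ((C−V)·d_B)·d_B = V + 1.4577·d_B = (-26.2481,26.5319)
sweep = 180° − θ = 28.1624°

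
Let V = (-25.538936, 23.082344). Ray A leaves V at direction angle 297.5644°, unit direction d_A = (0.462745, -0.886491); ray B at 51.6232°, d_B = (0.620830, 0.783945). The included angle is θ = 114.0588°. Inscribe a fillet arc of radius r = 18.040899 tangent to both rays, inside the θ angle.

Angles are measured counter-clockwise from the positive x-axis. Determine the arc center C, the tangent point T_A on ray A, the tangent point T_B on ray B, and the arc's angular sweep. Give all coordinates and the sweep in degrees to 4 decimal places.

bisector direction at 354.5938° = (0.995552,-0.094216)
center distance |VC| = r/sin(θ/2) = 18.040899/sin(57.0294°) = 21.504143
C = V + |VC|·bis = (-4.1304,21.0563)
T_A = V + ((C−V)·d_A)·d_A = V + 11.7027·d_A = (-20.1235,12.7080)
T_B = V + ((C−V)·d_B)·d_B = V + 11.7027·d_B = (-18.2735,32.2566)
sweep = 180° − θ = 65.9412°

center=(-4.1304,21.0563) T_A=(-20.1235,12.7080) T_B=(-18.2735,32.2566) sweep=65.9412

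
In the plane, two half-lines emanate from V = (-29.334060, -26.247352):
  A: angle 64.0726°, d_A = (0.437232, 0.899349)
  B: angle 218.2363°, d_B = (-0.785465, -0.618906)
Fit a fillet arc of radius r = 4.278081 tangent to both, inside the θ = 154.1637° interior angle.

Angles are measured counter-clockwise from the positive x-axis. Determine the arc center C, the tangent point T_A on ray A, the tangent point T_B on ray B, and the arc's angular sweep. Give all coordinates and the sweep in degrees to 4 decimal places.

bisector direction at 141.1545° = (-0.778840,0.627223)
center distance |VC| = r/sin(θ/2) = 4.278081/sin(77.0819°) = 4.389169
C = V + |VC|·bis = (-32.7525,-23.4944)
T_A = V + ((C−V)·d_A)·d_A = V + 0.9812·d_A = (-28.9050,-25.3649)
T_B = V + ((C−V)·d_B)·d_B = V + 0.9812·d_B = (-30.1048,-26.8546)
sweep = 180° − θ = 25.8363°

center=(-32.7525,-23.4944) T_A=(-28.9050,-25.3649) T_B=(-30.1048,-26.8546) sweep=25.8363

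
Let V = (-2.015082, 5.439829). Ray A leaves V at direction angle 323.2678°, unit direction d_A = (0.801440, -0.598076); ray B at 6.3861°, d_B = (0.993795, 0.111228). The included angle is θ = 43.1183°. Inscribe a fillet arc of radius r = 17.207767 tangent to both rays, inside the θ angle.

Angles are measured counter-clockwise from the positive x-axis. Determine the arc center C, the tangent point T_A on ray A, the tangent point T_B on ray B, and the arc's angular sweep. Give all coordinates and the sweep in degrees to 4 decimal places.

bisector direction at 344.8270° = (0.965140,-0.261735)
center distance |VC| = r/sin(θ/2) = 17.207767/sin(21.5591°) = 46.828754
C = V + |VC|·bis = (43.1812,-6.8169)
T_A = V + ((C−V)·d_A)·d_A = V + 43.5526·d_A = (32.8897,-20.6079)
T_B = V + ((C−V)·d_B)·d_B = V + 43.5526·d_B = (41.2672,10.2841)
sweep = 180° − θ = 136.8817°

center=(43.1812,-6.8169) T_A=(32.8897,-20.6079) T_B=(41.2672,10.2841) sweep=136.8817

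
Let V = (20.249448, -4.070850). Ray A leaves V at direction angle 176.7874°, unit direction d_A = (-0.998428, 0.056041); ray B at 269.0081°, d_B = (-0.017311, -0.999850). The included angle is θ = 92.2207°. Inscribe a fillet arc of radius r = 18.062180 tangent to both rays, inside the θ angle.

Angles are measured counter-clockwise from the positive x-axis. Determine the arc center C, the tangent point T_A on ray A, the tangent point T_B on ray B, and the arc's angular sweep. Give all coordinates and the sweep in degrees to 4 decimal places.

center=(1.8892,-21.1309) T_A=(2.9014,-3.0971) T_B=(19.9487,-21.4436) sweep=87.7793

bisector direction at 222.8977° = (-0.732570,-0.680692)
center distance |VC| = r/sin(θ/2) = 18.062180/sin(46.1103°) = 25.062817
C = V + |VC|·bis = (1.8892,-21.1309)
T_A = V + ((C−V)·d_A)·d_A = V + 17.3753·d_A = (2.9014,-3.0971)
T_B = V + ((C−V)·d_B)·d_B = V + 17.3753·d_B = (19.9487,-21.4436)
sweep = 180° − θ = 87.7793°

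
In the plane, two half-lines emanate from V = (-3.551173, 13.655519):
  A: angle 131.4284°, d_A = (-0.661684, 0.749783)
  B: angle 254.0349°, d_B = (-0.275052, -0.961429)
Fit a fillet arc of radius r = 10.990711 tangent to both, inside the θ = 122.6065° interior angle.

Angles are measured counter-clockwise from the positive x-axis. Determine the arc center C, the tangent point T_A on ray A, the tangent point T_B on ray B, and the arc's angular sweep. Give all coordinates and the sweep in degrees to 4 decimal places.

center=(-15.7728,10.8942) T_A=(-7.5321,18.1665) T_B=(-5.2060,7.8711) sweep=57.3935

bisector direction at 192.7317° = (-0.975413,-0.220385)
center distance |VC| = r/sin(θ/2) = 10.990711/sin(61.3032°) = 12.529690
C = V + |VC|·bis = (-15.7728,10.8942)
T_A = V + ((C−V)·d_A)·d_A = V + 6.0164·d_A = (-7.5321,18.1665)
T_B = V + ((C−V)·d_B)·d_B = V + 6.0164·d_B = (-5.2060,7.8711)
sweep = 180° − θ = 57.3935°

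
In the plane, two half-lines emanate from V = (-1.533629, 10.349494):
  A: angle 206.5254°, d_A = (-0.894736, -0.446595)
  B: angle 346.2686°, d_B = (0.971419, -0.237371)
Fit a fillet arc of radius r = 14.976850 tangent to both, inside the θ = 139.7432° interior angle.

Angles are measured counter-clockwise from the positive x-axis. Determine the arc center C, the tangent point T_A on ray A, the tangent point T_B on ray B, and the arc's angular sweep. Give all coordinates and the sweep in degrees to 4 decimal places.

center=(0.2436,-5.5023) T_A=(-6.4450,7.8981) T_B=(3.7987,9.0465) sweep=40.2568

bisector direction at 276.3970° = (0.111417,-0.993774)
center distance |VC| = r/sin(θ/2) = 14.976850/sin(69.8716°) = 15.951082
C = V + |VC|·bis = (0.2436,-5.5023)
T_A = V + ((C−V)·d_A)·d_A = V + 5.4892·d_A = (-6.4450,7.8981)
T_B = V + ((C−V)·d_B)·d_B = V + 5.4892·d_B = (3.7987,9.0465)
sweep = 180° − θ = 40.2568°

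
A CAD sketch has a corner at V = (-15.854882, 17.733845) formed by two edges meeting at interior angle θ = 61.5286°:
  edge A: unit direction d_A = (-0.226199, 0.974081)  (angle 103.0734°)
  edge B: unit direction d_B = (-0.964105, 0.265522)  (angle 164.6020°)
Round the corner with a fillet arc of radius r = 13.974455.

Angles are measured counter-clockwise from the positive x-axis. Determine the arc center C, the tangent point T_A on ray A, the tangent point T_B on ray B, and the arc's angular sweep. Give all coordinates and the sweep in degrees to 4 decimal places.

center=(-34.7773,37.4400) T_A=(-21.1650,40.6010) T_B=(-38.4878,23.9671) sweep=118.4714

bisector direction at 133.8377° = (-0.692618,0.721305)
center distance |VC| = r/sin(θ/2) = 13.974455/sin(30.7643°) = 27.320134
C = V + |VC|·bis = (-34.7773,37.4400)
T_A = V + ((C−V)·d_A)·d_A = V + 23.4756·d_A = (-21.1650,40.6010)
T_B = V + ((C−V)·d_B)·d_B = V + 23.4756·d_B = (-38.4878,23.9671)
sweep = 180° − θ = 118.4714°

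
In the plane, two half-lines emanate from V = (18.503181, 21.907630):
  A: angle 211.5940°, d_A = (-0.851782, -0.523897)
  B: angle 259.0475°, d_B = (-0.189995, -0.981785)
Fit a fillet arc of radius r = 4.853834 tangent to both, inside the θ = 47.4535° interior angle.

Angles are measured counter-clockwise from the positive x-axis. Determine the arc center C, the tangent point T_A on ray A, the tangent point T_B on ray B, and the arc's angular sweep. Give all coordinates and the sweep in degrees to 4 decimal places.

center=(11.6396,11.9877) T_A=(9.0967,16.1221) T_B=(16.4050,11.0655) sweep=132.5465

bisector direction at 235.3207° = (-0.568982,-0.822350)
center distance |VC| = r/sin(θ/2) = 4.853834/sin(23.7267°) = 12.062954
C = V + |VC|·bis = (11.6396,11.9877)
T_A = V + ((C−V)·d_A)·d_A = V + 11.0433·d_A = (9.0967,16.1221)
T_B = V + ((C−V)·d_B)·d_B = V + 11.0433·d_B = (16.4050,11.0655)
sweep = 180° − θ = 132.5465°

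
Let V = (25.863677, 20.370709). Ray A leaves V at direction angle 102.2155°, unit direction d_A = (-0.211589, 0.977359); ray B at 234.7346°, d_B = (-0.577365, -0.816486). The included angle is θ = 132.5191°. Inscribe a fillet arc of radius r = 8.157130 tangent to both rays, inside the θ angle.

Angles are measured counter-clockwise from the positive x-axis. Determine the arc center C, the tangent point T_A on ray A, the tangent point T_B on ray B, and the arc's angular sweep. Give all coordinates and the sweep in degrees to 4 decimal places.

center=(17.1321,22.1511) T_A=(25.1046,23.8771) T_B=(23.7923,17.4415) sweep=47.4809

bisector direction at 168.4751° = (-0.979838,0.199795)
center distance |VC| = r/sin(θ/2) = 8.157130/sin(66.2596°) = 8.911209
C = V + |VC|·bis = (17.1321,22.1511)
T_A = V + ((C−V)·d_A)·d_A = V + 3.5876·d_A = (25.1046,23.8771)
T_B = V + ((C−V)·d_B)·d_B = V + 3.5876·d_B = (23.7923,17.4415)
sweep = 180° − θ = 47.4809°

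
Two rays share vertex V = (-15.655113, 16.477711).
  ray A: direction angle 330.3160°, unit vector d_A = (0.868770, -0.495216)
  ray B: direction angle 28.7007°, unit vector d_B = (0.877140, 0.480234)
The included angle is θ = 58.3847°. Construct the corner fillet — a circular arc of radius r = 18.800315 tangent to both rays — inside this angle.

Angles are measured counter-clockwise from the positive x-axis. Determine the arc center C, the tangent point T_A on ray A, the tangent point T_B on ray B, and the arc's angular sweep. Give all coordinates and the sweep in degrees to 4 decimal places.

bisector direction at 359.5083° = (0.999963,-0.008581)
center distance |VC| = r/sin(θ/2) = 18.800315/sin(29.1924°) = 38.545527
C = V + |VC|·bis = (22.8890,16.1470)
T_A = V + ((C−V)·d_A)·d_A = V + 33.6498·d_A = (13.5788,-0.1862)
T_B = V + ((C−V)·d_B)·d_B = V + 33.6498·d_B = (13.8604,32.6375)
sweep = 180° − θ = 121.6153°

center=(22.8890,16.1470) T_A=(13.5788,-0.1862) T_B=(13.8604,32.6375) sweep=121.6153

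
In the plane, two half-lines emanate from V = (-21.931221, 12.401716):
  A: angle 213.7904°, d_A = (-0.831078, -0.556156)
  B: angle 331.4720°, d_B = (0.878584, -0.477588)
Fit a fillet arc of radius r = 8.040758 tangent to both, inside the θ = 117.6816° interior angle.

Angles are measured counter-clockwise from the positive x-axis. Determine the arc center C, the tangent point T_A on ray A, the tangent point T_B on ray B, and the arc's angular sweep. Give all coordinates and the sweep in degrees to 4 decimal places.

bisector direction at 272.6312° = (0.045907,-0.998946)
center distance |VC| = r/sin(θ/2) = 8.040758/sin(58.8408°) = 9.396341
C = V + |VC|·bis = (-21.4999,3.0153)
T_A = V + ((C−V)·d_A)·d_A = V + 4.8618·d_A = (-25.9718,9.6978)
T_B = V + ((C−V)·d_B)·d_B = V + 4.8618·d_B = (-17.6597,10.0798)
sweep = 180° − θ = 62.3184°

center=(-21.4999,3.0153) T_A=(-25.9718,9.6978) T_B=(-17.6597,10.0798) sweep=62.3184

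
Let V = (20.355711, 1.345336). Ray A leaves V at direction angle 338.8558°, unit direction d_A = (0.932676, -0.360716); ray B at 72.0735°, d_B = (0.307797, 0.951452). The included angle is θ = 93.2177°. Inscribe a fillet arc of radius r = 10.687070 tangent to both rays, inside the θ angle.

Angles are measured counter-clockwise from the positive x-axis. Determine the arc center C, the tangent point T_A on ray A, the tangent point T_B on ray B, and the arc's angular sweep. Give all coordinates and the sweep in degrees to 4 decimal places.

center=(33.6337,7.6685) T_A=(29.7787,-2.2990) T_B=(23.4654,10.9580) sweep=86.7823

bisector direction at 25.4646° = (0.902851,0.429954)
center distance |VC| = r/sin(θ/2) = 10.687070/sin(46.6088°) = 14.706691
C = V + |VC|·bis = (33.6337,7.6685)
T_A = V + ((C−V)·d_A)·d_A = V + 10.1031·d_A = (29.7787,-2.2990)
T_B = V + ((C−V)·d_B)·d_B = V + 10.1031·d_B = (23.4654,10.9580)
sweep = 180° − θ = 86.7823°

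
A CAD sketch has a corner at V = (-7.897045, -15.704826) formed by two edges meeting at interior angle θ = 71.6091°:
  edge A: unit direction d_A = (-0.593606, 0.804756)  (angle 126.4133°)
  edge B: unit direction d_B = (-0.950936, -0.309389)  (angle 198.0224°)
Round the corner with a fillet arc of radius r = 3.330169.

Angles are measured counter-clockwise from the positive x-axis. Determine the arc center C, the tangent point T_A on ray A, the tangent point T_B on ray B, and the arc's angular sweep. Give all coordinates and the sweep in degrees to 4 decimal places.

center=(-13.3175,-13.9664) T_A=(-10.6375,-11.9896) T_B=(-12.2872,-17.1332) sweep=108.3909

bisector direction at 162.2179° = (-0.952225,0.305399)
center distance |VC| = r/sin(θ/2) = 3.330169/sin(35.8045°) = 5.692382
C = V + |VC|·bis = (-13.3175,-13.9664)
T_A = V + ((C−V)·d_A)·d_A = V + 4.6166·d_A = (-10.6375,-11.9896)
T_B = V + ((C−V)·d_B)·d_B = V + 4.6166·d_B = (-12.2872,-17.1332)
sweep = 180° − θ = 108.3909°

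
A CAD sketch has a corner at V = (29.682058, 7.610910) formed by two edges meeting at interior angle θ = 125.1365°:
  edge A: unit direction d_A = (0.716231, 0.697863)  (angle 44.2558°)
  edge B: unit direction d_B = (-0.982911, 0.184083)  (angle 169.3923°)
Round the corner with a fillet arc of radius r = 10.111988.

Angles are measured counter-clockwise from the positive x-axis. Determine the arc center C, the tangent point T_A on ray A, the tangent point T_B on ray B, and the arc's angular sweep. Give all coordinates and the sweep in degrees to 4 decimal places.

bisector direction at 106.8240° = (-0.289434,0.957198)
center distance |VC| = r/sin(θ/2) = 10.111988/sin(62.5682°) = 11.393016
C = V + |VC|·bis = (26.3845,18.5163)
T_A = V + ((C−V)·d_A)·d_A = V + 5.2487·d_A = (33.4413,11.2738)
T_B = V + ((C−V)·d_B)·d_B = V + 5.2487·d_B = (24.5231,8.5771)
sweep = 180° − θ = 54.8635°

center=(26.3845,18.5163) T_A=(33.4413,11.2738) T_B=(24.5231,8.5771) sweep=54.8635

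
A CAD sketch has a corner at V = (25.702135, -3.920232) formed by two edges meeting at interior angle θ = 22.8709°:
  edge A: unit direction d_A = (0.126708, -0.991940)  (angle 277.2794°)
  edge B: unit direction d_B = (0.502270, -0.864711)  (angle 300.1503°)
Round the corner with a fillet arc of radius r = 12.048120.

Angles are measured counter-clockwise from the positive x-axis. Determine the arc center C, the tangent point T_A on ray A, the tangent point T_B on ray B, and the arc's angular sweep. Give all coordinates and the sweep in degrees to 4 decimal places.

center=(45.2001,-61.4754) T_A=(33.2491,-63.0020) T_B=(55.6182,-55.4240) sweep=157.1291

bisector direction at 288.7149° = (0.320858,-0.947127)
center distance |VC| = r/sin(θ/2) = 12.048120/sin(11.4354°) = 60.768123
C = V + |VC|·bis = (45.2001,-61.4754)
T_A = V + ((C−V)·d_A)·d_A = V + 59.5618·d_A = (33.2491,-63.0020)
T_B = V + ((C−V)·d_B)·d_B = V + 59.5618·d_B = (55.6182,-55.4240)
sweep = 180° − θ = 157.1291°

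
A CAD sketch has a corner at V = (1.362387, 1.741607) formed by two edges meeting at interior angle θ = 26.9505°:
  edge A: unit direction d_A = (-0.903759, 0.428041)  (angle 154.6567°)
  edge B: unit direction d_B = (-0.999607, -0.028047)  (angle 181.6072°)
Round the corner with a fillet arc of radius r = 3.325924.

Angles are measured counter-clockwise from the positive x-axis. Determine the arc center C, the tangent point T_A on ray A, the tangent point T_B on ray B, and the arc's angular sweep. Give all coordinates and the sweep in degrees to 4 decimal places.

center=(-12.6053,4.6769) T_A=(-11.1817,7.6828) T_B=(-12.5120,1.3523) sweep=153.0495

bisector direction at 168.1319° = (-0.978624,0.205659)
center distance |VC| = r/sin(θ/2) = 3.325924/sin(13.4753°) = 14.272802
C = V + |VC|·bis = (-12.6053,4.6769)
T_A = V + ((C−V)·d_A)·d_A = V + 13.8799·d_A = (-11.1817,7.6828)
T_B = V + ((C−V)·d_B)·d_B = V + 13.8799·d_B = (-12.5120,1.3523)
sweep = 180° − θ = 153.0495°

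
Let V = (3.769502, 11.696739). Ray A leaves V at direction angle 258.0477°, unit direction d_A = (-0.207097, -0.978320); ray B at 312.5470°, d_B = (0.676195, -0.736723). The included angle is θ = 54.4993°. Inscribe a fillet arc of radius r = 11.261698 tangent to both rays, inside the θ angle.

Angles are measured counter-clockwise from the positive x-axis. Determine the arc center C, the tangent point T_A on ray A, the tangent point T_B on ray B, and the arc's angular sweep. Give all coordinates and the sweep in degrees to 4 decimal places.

bisector direction at 285.2973° = (0.263828,-0.964570)
center distance |VC| = r/sin(θ/2) = 11.261698/sin(27.2496°) = 24.595923
C = V + |VC|·bis = (10.2586,-12.0277)
T_A = V + ((C−V)·d_A)·d_A = V + 21.8663·d_A = (-0.7589,-9.6955)
T_B = V + ((C−V)·d_B)·d_B = V + 21.8663·d_B = (18.5554,-4.4126)
sweep = 180° − θ = 125.5007°

center=(10.2586,-12.0277) T_A=(-0.7589,-9.6955) T_B=(18.5554,-4.4126) sweep=125.5007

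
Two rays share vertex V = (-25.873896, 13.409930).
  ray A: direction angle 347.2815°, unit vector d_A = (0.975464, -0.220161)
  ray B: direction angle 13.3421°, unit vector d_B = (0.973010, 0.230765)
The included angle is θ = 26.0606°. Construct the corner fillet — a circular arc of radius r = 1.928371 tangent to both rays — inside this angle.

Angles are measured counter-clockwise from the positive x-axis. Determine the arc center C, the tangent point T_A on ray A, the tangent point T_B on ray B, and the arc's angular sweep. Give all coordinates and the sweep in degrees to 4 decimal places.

center=(-17.3212,13.4565) T_A=(-17.7458,11.5754) T_B=(-17.7662,15.3328) sweep=153.9394

bisector direction at 0.3118° = (0.999985,0.005442)
center distance |VC| = r/sin(θ/2) = 1.928371/sin(13.0303°) = 8.552812
C = V + |VC|·bis = (-17.3212,13.4565)
T_A = V + ((C−V)·d_A)·d_A = V + 8.3326·d_A = (-17.7458,11.5754)
T_B = V + ((C−V)·d_B)·d_B = V + 8.3326·d_B = (-17.7662,15.3328)
sweep = 180° − θ = 153.9394°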